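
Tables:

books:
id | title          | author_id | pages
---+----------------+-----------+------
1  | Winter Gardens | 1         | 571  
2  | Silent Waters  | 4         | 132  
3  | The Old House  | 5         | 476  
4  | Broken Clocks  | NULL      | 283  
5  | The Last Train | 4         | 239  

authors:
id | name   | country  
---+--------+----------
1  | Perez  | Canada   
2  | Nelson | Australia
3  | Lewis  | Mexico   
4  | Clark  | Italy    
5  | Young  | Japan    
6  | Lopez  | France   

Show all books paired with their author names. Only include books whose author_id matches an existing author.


INNER JOIN keeps only books rows whose author_id matches an id in authors. Walk through each book:
  - book 1 (Winter Gardens): author_id=1 -> matches Perez
  - book 2 (Silent Waters): author_id=4 -> matches Clark
  - book 3 (The Old House): author_id=5 -> matches Young
  - book 4 (Broken Clocks): author_id=NULL, no match -> dropped
  - book 5 (The Last Train): author_id=4 -> matches Clark
So 1 of 5 rows is dropped.

SQL:
SELECT a.title, b.name AS author
FROM books a
INNER JOIN authors b ON a.author_id = b.id

Result:
title          | author
---------------+-------
Winter Gardens | Perez 
Silent Waters  | Clark 
The Old House  | Young 
The Last Train | Clark 


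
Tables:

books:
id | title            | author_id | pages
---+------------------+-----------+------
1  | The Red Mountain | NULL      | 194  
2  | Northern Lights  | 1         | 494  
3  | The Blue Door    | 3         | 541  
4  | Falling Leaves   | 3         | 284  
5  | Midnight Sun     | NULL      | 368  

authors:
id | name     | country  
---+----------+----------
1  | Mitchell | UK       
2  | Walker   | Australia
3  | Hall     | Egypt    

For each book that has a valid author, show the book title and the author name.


INNER JOIN keeps only books rows whose author_id matches an id in authors. Walk through each book:
  - book 1 (The Red Mountain): author_id=NULL, no match -> dropped
  - book 2 (Northern Lights): author_id=1 -> matches Mitchell
  - book 3 (The Blue Door): author_id=3 -> matches Hall
  - book 4 (Falling Leaves): author_id=3 -> matches Hall
  - book 5 (Midnight Sun): author_id=NULL, no match -> dropped
So 2 of 5 rows are dropped.

SQL:
SELECT a.title, b.name AS author
FROM books a
INNER JOIN authors b ON a.author_id = b.id

Result:
title           | author  
----------------+---------
Northern Lights | Mitchell
The Blue Door   | Hall    
Falling Leaves  | Hall    


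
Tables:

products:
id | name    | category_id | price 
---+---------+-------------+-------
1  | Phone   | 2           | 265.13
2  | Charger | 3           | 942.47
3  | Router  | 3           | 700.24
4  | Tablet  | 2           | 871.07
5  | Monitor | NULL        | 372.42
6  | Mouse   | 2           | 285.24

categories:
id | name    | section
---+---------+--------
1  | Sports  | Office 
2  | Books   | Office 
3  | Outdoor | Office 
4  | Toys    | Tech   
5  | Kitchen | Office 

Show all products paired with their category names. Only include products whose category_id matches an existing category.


INNER JOIN keeps only products rows whose category_id matches an id in categories. Walk through each product:
  - product 1 (Phone): category_id=2 -> matches Books
  - product 2 (Charger): category_id=3 -> matches Outdoor
  - product 3 (Router): category_id=3 -> matches Outdoor
  - product 4 (Tablet): category_id=2 -> matches Books
  - product 5 (Monitor): category_id=NULL, no match -> dropped
  - product 6 (Mouse): category_id=2 -> matches Books
So 1 of 6 rows is dropped.

SQL:
SELECT a.name, b.name AS category
FROM products a
INNER JOIN categories b ON a.category_id = b.id

Result:
name    | category
--------+---------
Phone   | Books   
Charger | Outdoor 
Router  | Outdoor 
Tablet  | Books   
Mouse   | Books   


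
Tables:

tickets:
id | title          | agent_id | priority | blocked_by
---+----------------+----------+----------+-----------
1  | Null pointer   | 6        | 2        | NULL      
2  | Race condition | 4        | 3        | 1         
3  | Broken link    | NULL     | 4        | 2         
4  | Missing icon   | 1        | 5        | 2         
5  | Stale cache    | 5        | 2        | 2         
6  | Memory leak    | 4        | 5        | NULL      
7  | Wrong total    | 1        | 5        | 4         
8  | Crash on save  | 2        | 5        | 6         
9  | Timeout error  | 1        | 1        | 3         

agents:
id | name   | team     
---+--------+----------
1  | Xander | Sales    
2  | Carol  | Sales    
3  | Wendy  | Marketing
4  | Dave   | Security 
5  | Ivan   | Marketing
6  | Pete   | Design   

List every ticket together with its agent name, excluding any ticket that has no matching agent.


INNER JOIN keeps only tickets rows whose agent_id matches an id in agents. Walk through each ticket:
  - ticket 1 (Null pointer): agent_id=6 -> matches Pete
  - ticket 2 (Race condition): agent_id=4 -> matches Dave
  - ticket 3 (Broken link): agent_id=NULL, no match -> dropped
  - ticket 4 (Missing icon): agent_id=1 -> matches Xander
  - ticket 5 (Stale cache): agent_id=5 -> matches Ivan
  - ticket 6 (Memory leak): agent_id=4 -> matches Dave
  - ticket 7 (Wrong total): agent_id=1 -> matches Xander
  - ticket 8 (Crash on save): agent_id=2 -> matches Carol
  - ticket 9 (Timeout error): agent_id=1 -> matches Xander
So 1 of 9 rows is dropped.

SQL:
SELECT a.title, b.name AS agent
FROM tickets a
INNER JOIN agents b ON a.agent_id = b.id

Result:
title          | agent 
---------------+-------
Null pointer   | Pete  
Race condition | Dave  
Missing icon   | Xander
Stale cache    | Ivan  
Memory leak    | Dave  
Wrong total    | Xander
Crash on save  | Carol 
Timeout error  | Xander


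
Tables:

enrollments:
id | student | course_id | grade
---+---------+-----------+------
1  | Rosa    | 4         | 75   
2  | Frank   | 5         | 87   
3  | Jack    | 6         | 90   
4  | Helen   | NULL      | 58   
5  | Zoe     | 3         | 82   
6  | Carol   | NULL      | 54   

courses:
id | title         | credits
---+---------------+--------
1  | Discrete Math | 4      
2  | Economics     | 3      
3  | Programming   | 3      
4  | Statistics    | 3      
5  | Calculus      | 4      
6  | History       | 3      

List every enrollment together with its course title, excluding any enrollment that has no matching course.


INNER JOIN keeps only enrollments rows whose course_id matches an id in courses. Walk through each enrollment:
  - enrollment 1 (Rosa): course_id=4 -> matches Statistics
  - enrollment 2 (Frank): course_id=5 -> matches Calculus
  - enrollment 3 (Jack): course_id=6 -> matches History
  - enrollment 4 (Helen): course_id=NULL, no match -> dropped
  - enrollment 5 (Zoe): course_id=3 -> matches Programming
  - enrollment 6 (Carol): course_id=NULL, no match -> dropped
So 2 of 6 rows are dropped.

SQL:
SELECT a.student, b.title AS course
FROM enrollments a
INNER JOIN courses b ON a.course_id = b.id

Result:
student | course     
--------+------------
Rosa    | Statistics 
Frank   | Calculus   
Jack    | History    
Zoe     | Programming


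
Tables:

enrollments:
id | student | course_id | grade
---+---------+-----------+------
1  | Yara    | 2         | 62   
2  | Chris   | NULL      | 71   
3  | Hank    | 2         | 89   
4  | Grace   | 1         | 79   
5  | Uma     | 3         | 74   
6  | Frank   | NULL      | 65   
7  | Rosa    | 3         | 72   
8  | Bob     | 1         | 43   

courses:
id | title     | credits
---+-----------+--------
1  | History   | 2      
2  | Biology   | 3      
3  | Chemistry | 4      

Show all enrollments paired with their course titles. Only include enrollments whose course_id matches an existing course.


INNER JOIN keeps only enrollments rows whose course_id matches an id in courses. Walk through each enrollment:
  - enrollment 1 (Yara): course_id=2 -> matches Biology
  - enrollment 2 (Chris): course_id=NULL, no match -> dropped
  - enrollment 3 (Hank): course_id=2 -> matches Biology
  - enrollment 4 (Grace): course_id=1 -> matches History
  - enrollment 5 (Uma): course_id=3 -> matches Chemistry
  - enrollment 6 (Frank): course_id=NULL, no match -> dropped
  - enrollment 7 (Rosa): course_id=3 -> matches Chemistry
  - enrollment 8 (Bob): course_id=1 -> matches History
So 2 of 8 rows are dropped.

SQL:
SELECT a.student, b.title AS course
FROM enrollments a
INNER JOIN courses b ON a.course_id = b.id

Result:
student | course   
--------+----------
Yara    | Biology  
Hank    | Biology  
Grace   | History  
Uma     | Chemistry
Rosa    | Chemistry
Bob     | History  


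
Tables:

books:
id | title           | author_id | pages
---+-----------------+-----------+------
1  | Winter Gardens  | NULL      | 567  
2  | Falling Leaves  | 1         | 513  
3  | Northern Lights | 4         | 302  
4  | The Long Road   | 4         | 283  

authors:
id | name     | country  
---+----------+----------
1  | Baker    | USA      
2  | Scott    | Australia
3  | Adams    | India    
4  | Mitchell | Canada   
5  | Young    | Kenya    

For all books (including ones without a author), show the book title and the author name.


LEFT JOIN keeps every row from books (the left table); where author_id has no match in authors, the author columns become NULL. Walk through each book:
  - book 1 (Winter Gardens): author_id=NULL, no match -> kept with NULL
  - book 2 (Falling Leaves): author_id=1 -> matches Baker
  - book 3 (Northern Lights): author_id=4 -> matches Mitchell
  - book 4 (The Long Road): author_id=4 -> matches Mitchell
All 4 rows appear; 1 has NULL author.

SQL:
SELECT a.title, b.name AS author
FROM books a
LEFT JOIN authors b ON a.author_id = b.id

Result:
title           | author  
----------------+---------
Winter Gardens  | NULL    
Falling Leaves  | Baker   
Northern Lights | Mitchell
The Long Road   | Mitchell


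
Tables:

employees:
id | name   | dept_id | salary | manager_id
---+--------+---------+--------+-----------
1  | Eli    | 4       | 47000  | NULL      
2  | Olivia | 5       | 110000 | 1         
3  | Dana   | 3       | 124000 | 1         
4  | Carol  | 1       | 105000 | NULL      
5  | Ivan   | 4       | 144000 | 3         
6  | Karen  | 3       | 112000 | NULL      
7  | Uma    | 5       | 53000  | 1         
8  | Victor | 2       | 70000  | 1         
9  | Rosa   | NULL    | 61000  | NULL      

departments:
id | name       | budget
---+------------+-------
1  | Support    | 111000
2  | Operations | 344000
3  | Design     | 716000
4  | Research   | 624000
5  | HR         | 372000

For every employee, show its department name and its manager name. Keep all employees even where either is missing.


Two LEFT JOINs from the same base table employees: one to departments via dept_id, one to employees itself via manager_id. Both are LEFT so every employee is preserved.
Match against departments:
  - employee 1 (Eli): dept_id=4 -> matches Research
  - employee 2 (Olivia): dept_id=5 -> matches HR
  - employee 3 (Dana): dept_id=3 -> matches Design
  - employee 4 (Carol): dept_id=1 -> matches Support
  - employee 5 (Ivan): dept_id=4 -> matches Research
  - employee 6 (Karen): dept_id=3 -> matches Design
  - employee 7 (Uma): dept_id=5 -> matches HR
  - employee 8 (Victor): dept_id=2 -> matches Operations
  - employee 9 (Rosa): dept_id=NULL, no match -> kept with NULL
Match against employees (self):
  - employee 1 (Eli): manager_id=NULL -> NULL
  - employee 2 (Olivia): manager_id=1 -> Eli
  - employee 3 (Dana): manager_id=1 -> Eli
  - employee 4 (Carol): manager_id=NULL -> NULL
  - employee 5 (Ivan): manager_id=3 -> Dana
  - employee 6 (Karen): manager_id=NULL -> NULL
  - employee 7 (Uma): manager_id=1 -> Eli
  - employee 8 (Victor): manager_id=1 -> Eli
  - employee 9 (Rosa): manager_id=NULL -> NULL

SQL:
SELECT a.name, b.name AS department, c.name AS manager
FROM employees a
LEFT JOIN departments b ON a.dept_id = b.id
LEFT JOIN employees c ON a.manager_id = c.id

Result:
name   | department | manager
-------+------------+--------
Eli    | Research   | NULL   
Olivia | HR         | Eli    
Dana   | Design     | Eli    
Carol  | Support    | NULL   
Ivan   | Research   | Dana   
Karen  | Design     | NULL   
Uma    | HR         | Eli    
Victor | Operations | Eli    
Rosa   | NULL       | NULL   


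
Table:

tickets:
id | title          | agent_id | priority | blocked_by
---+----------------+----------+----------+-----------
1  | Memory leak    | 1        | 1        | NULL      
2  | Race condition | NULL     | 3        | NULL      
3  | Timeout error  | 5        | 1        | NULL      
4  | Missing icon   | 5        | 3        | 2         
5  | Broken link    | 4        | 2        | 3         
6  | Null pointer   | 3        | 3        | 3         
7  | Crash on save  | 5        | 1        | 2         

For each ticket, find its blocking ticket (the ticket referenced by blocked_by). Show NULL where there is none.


This is a self-join: tickets is joined to a second copy of itself, matching each row's blocked_by to another row's id. Use LEFT JOIN so rows with blocked_by=NULL are kept.
  - ticket 1 (Memory leak): blocked_by=NULL -> NULL
  - ticket 2 (Race condition): blocked_by=NULL -> NULL
  - ticket 3 (Timeout error): blocked_by=NULL -> NULL
  - ticket 4 (Missing icon): blocked_by=2 -> Race condition
  - ticket 5 (Broken link): blocked_by=3 -> Timeout error
  - ticket 6 (Null pointer): blocked_by=3 -> Timeout error
  - ticket 7 (Crash on save): blocked_by=2 -> Race condition

SQL:
SELECT a.title AS item, b.title AS blocked_by
FROM tickets a
LEFT JOIN tickets b ON a.blocked_by = b.id

Result:
item           | blocked_by    
---------------+---------------
Memory leak    | NULL          
Race condition | NULL          
Timeout error  | NULL          
Missing icon   | Race condition
Broken link    | Timeout error 
Null pointer   | Timeout error 
Crash on save  | Race condition


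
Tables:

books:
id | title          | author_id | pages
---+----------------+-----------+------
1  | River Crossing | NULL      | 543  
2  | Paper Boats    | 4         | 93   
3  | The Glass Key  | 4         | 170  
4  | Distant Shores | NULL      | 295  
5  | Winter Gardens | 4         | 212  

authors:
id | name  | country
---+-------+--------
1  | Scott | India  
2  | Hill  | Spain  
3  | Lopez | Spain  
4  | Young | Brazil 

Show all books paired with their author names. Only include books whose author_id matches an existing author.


INNER JOIN keeps only books rows whose author_id matches an id in authors. Walk through each book:
  - book 1 (River Crossing): author_id=NULL, no match -> dropped
  - book 2 (Paper Boats): author_id=4 -> matches Young
  - book 3 (The Glass Key): author_id=4 -> matches Young
  - book 4 (Distant Shores): author_id=NULL, no match -> dropped
  - book 5 (Winter Gardens): author_id=4 -> matches Young
So 2 of 5 rows are dropped.

SQL:
SELECT a.title, b.name AS author
FROM books a
INNER JOIN authors b ON a.author_id = b.id

Result:
title          | author
---------------+-------
Paper Boats    | Young 
The Glass Key  | Young 
Winter Gardens | Young 


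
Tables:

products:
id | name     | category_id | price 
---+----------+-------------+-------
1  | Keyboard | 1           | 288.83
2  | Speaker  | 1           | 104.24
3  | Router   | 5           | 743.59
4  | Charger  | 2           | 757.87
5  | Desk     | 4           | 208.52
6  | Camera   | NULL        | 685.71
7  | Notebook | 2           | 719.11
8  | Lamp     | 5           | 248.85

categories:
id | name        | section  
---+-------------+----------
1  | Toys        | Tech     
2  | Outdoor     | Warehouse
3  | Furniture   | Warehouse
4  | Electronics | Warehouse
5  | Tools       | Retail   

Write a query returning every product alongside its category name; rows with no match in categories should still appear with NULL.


LEFT JOIN keeps every row from products (the left table); where category_id has no match in categories, the category columns become NULL. Walk through each product:
  - product 1 (Keyboard): category_id=1 -> matches Toys
  - product 2 (Speaker): category_id=1 -> matches Toys
  - product 3 (Router): category_id=5 -> matches Tools
  - product 4 (Charger): category_id=2 -> matches Outdoor
  - product 5 (Desk): category_id=4 -> matches Electronics
  - product 6 (Camera): category_id=NULL, no match -> kept with NULL
  - product 7 (Notebook): category_id=2 -> matches Outdoor
  - product 8 (Lamp): category_id=5 -> matches Tools
All 8 rows appear; 1 has NULL category.

SQL:
SELECT a.name, b.name AS category
FROM products a
LEFT JOIN categories b ON a.category_id = b.id

Result:
name     | category   
---------+------------
Keyboard | Toys       
Speaker  | Toys       
Router   | Tools      
Charger  | Outdoor    
Desk     | Electronics
Camera   | NULL       
Notebook | Outdoor    
Lamp     | Tools      


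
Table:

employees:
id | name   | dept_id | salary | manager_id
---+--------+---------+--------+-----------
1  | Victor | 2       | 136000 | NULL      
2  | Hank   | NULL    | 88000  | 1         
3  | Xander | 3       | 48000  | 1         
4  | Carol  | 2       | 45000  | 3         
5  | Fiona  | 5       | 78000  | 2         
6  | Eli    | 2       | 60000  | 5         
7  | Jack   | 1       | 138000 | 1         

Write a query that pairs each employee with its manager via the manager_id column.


This is a self-join: employees is joined to a second copy of itself, matching each row's manager_id to another row's id. Use LEFT JOIN so rows with manager_id=NULL are kept.
  - employee 1 (Victor): manager_id=NULL -> NULL
  - employee 2 (Hank): manager_id=1 -> Victor
  - employee 3 (Xander): manager_id=1 -> Victor
  - employee 4 (Carol): manager_id=3 -> Xander
  - employee 5 (Fiona): manager_id=2 -> Hank
  - employee 6 (Eli): manager_id=5 -> Fiona
  - employee 7 (Jack): manager_id=1 -> Victor

SQL:
SELECT a.name AS item, b.name AS manager
FROM employees a
LEFT JOIN employees b ON a.manager_id = b.id

Result:
item   | manager
-------+--------
Victor | NULL   
Hank   | Victor 
Xander | Victor 
Carol  | Xander 
Fiona  | Hank   
Eli    | Fiona  
Jack   | Victor 


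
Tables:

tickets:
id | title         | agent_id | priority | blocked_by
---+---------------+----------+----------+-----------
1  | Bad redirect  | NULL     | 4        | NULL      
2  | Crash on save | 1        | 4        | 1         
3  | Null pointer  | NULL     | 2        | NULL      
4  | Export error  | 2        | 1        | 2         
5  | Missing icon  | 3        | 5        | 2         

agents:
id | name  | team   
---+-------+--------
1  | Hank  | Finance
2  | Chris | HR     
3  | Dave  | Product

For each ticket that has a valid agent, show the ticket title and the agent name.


INNER JOIN keeps only tickets rows whose agent_id matches an id in agents. Walk through each ticket:
  - ticket 1 (Bad redirect): agent_id=NULL, no match -> dropped
  - ticket 2 (Crash on save): agent_id=1 -> matches Hank
  - ticket 3 (Null pointer): agent_id=NULL, no match -> dropped
  - ticket 4 (Export error): agent_id=2 -> matches Chris
  - ticket 5 (Missing icon): agent_id=3 -> matches Dave
So 2 of 5 rows are dropped.

SQL:
SELECT a.title, b.name AS agent
FROM tickets a
INNER JOIN agents b ON a.agent_id = b.id

Result:
title         | agent
--------------+------
Crash on save | Hank 
Export error  | Chris
Missing icon  | Dave 


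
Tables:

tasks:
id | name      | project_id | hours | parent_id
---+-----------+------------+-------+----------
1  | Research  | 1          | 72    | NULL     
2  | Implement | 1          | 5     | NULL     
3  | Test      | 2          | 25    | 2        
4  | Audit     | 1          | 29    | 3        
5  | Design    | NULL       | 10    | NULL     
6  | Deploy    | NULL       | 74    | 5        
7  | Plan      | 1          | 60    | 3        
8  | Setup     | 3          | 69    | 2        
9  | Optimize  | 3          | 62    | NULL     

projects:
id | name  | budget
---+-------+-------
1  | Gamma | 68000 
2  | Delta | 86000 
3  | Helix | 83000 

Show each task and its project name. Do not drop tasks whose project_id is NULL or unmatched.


LEFT JOIN keeps every row from tasks (the left table); where project_id has no match in projects, the project columns become NULL. Walk through each task:
  - task 1 (Research): project_id=1 -> matches Gamma
  - task 2 (Implement): project_id=1 -> matches Gamma
  - task 3 (Test): project_id=2 -> matches Delta
  - task 4 (Audit): project_id=1 -> matches Gamma
  - task 5 (Design): project_id=NULL, no match -> kept with NULL
  - task 6 (Deploy): project_id=NULL, no match -> kept with NULL
  - task 7 (Plan): project_id=1 -> matches Gamma
  - task 8 (Setup): project_id=3 -> matches Helix
  - task 9 (Optimize): project_id=3 -> matches Helix
All 9 rows appear; 2 have NULL project.

SQL:
SELECT a.name, b.name AS project
FROM tasks a
LEFT JOIN projects b ON a.project_id = b.id

Result:
name      | project
----------+--------
Research  | Gamma  
Implement | Gamma  
Test      | Delta  
Audit     | Gamma  
Design    | NULL   
Deploy    | NULL   
Plan      | Gamma  
Setup     | Helix  
Optimize  | Helix  


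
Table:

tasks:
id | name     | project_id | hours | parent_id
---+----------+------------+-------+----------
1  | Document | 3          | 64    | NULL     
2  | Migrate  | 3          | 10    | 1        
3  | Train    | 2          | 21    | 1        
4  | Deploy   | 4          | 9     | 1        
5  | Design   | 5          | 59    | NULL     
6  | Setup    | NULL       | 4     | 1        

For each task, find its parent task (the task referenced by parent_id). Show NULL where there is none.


This is a self-join: tasks is joined to a second copy of itself, matching each row's parent_id to another row's id. Use LEFT JOIN so rows with parent_id=NULL are kept.
  - task 1 (Document): parent_id=NULL -> NULL
  - task 2 (Migrate): parent_id=1 -> Document
  - task 3 (Train): parent_id=1 -> Document
  - task 4 (Deploy): parent_id=1 -> Document
  - task 5 (Design): parent_id=NULL -> NULL
  - task 6 (Setup): parent_id=1 -> Document

SQL:
SELECT a.name AS item, b.name AS parent
FROM tasks a
LEFT JOIN tasks b ON a.parent_id = b.id

Result:
item     | parent  
---------+---------
Document | NULL    
Migrate  | Document
Train    | Document
Deploy   | Document
Design   | NULL    
Setup    | Document


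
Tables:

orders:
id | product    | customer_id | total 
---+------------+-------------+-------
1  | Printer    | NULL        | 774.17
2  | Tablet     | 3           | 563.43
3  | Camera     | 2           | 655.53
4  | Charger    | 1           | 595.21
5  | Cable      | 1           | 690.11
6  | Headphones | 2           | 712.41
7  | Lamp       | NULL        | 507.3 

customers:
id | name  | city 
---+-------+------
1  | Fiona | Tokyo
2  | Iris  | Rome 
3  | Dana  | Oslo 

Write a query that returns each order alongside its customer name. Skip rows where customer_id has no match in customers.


INNER JOIN keeps only orders rows whose customer_id matches an id in customers. Walk through each order:
  - order 1 (Printer): customer_id=NULL, no match -> dropped
  - order 2 (Tablet): customer_id=3 -> matches Dana
  - order 3 (Camera): customer_id=2 -> matches Iris
  - order 4 (Charger): customer_id=1 -> matches Fiona
  - order 5 (Cable): customer_id=1 -> matches Fiona
  - order 6 (Headphones): customer_id=2 -> matches Iris
  - order 7 (Lamp): customer_id=NULL, no match -> dropped
So 2 of 7 rows are dropped.

SQL:
SELECT a.product, b.name AS customer
FROM orders a
INNER JOIN customers b ON a.customer_id = b.id

Result:
product    | customer
-----------+---------
Tablet     | Dana    
Camera     | Iris    
Charger    | Fiona   
Cable      | Fiona   
Headphones | Iris    


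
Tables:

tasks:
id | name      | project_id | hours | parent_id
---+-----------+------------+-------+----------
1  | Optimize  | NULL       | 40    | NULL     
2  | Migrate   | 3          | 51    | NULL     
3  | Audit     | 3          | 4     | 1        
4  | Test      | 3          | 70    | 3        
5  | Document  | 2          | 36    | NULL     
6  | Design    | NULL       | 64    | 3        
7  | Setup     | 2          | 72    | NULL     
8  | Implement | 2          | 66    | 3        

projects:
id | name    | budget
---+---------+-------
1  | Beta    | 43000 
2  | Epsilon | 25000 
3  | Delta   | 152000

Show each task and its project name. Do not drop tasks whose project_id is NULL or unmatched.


LEFT JOIN keeps every row from tasks (the left table); where project_id has no match in projects, the project columns become NULL. Walk through each task:
  - task 1 (Optimize): project_id=NULL, no match -> kept with NULL
  - task 2 (Migrate): project_id=3 -> matches Delta
  - task 3 (Audit): project_id=3 -> matches Delta
  - task 4 (Test): project_id=3 -> matches Delta
  - task 5 (Document): project_id=2 -> matches Epsilon
  - task 6 (Design): project_id=NULL, no match -> kept with NULL
  - task 7 (Setup): project_id=2 -> matches Epsilon
  - task 8 (Implement): project_id=2 -> matches Epsilon
All 8 rows appear; 2 have NULL project.

SQL:
SELECT a.name, b.name AS project
FROM tasks a
LEFT JOIN projects b ON a.project_id = b.id

Result:
name      | project
----------+--------
Optimize  | NULL   
Migrate   | Delta  
Audit     | Delta  
Test      | Delta  
Document  | Epsilon
Design    | NULL   
Setup     | Epsilon
Implement | Epsilon


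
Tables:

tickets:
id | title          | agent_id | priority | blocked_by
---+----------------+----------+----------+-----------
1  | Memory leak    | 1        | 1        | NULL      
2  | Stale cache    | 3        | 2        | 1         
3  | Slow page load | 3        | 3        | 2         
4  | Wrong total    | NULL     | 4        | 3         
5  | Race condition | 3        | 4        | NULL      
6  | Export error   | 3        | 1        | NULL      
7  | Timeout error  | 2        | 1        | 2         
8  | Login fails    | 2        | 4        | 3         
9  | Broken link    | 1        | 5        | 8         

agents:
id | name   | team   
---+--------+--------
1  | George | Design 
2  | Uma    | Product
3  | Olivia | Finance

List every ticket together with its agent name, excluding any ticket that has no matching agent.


INNER JOIN keeps only tickets rows whose agent_id matches an id in agents. Walk through each ticket:
  - ticket 1 (Memory leak): agent_id=1 -> matches George
  - ticket 2 (Stale cache): agent_id=3 -> matches Olivia
  - ticket 3 (Slow page load): agent_id=3 -> matches Olivia
  - ticket 4 (Wrong total): agent_id=NULL, no match -> dropped
  - ticket 5 (Race condition): agent_id=3 -> matches Olivia
  - ticket 6 (Export error): agent_id=3 -> matches Olivia
  - ticket 7 (Timeout error): agent_id=2 -> matches Uma
  - ticket 8 (Login fails): agent_id=2 -> matches Uma
  - ticket 9 (Broken link): agent_id=1 -> matches George
So 1 of 9 rows is dropped.

SQL:
SELECT a.title, b.name AS agent
FROM tickets a
INNER JOIN agents b ON a.agent_id = b.id

Result:
title          | agent 
---------------+-------
Memory leak    | George
Stale cache    | Olivia
Slow page load | Olivia
Race condition | Olivia
Export error   | Olivia
Timeout error  | Uma   
Login fails    | Uma   
Broken link    | George


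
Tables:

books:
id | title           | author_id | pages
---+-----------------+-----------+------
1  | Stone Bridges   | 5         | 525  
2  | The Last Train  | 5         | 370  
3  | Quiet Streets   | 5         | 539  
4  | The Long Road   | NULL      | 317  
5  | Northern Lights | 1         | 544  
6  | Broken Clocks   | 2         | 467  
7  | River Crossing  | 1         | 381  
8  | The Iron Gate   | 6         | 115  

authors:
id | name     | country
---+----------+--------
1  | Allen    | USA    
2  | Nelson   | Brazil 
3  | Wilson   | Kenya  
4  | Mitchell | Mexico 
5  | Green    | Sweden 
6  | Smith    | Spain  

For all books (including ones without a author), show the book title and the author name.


LEFT JOIN keeps every row from books (the left table); where author_id has no match in authors, the author columns become NULL. Walk through each book:
  - book 1 (Stone Bridges): author_id=5 -> matches Green
  - book 2 (The Last Train): author_id=5 -> matches Green
  - book 3 (Quiet Streets): author_id=5 -> matches Green
  - book 4 (The Long Road): author_id=NULL, no match -> kept with NULL
  - book 5 (Northern Lights): author_id=1 -> matches Allen
  - book 6 (Broken Clocks): author_id=2 -> matches Nelson
  - book 7 (River Crossing): author_id=1 -> matches Allen
  - book 8 (The Iron Gate): author_id=6 -> matches Smith
All 8 rows appear; 1 has NULL author.

SQL:
SELECT a.title, b.name AS author
FROM books a
LEFT JOIN authors b ON a.author_id = b.id

Result:
title           | author
----------------+-------
Stone Bridges   | Green 
The Last Train  | Green 
Quiet Streets   | Green 
The Long Road   | NULL  
Northern Lights | Allen 
Broken Clocks   | Nelson
River Crossing  | Allen 
The Iron Gate   | Smith 


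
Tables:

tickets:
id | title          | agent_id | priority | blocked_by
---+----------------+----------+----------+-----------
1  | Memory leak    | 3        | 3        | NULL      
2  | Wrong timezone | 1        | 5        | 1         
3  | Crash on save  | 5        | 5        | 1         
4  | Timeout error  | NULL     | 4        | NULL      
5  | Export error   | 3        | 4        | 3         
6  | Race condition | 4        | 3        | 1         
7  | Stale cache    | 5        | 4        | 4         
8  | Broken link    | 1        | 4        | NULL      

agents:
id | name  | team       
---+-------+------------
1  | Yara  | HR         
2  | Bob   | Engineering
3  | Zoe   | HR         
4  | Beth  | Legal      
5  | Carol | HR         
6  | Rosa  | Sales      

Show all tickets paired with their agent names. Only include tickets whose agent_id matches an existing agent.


INNER JOIN keeps only tickets rows whose agent_id matches an id in agents. Walk through each ticket:
  - ticket 1 (Memory leak): agent_id=3 -> matches Zoe
  - ticket 2 (Wrong timezone): agent_id=1 -> matches Yara
  - ticket 3 (Crash on save): agent_id=5 -> matches Carol
  - ticket 4 (Timeout error): agent_id=NULL, no match -> dropped
  - ticket 5 (Export error): agent_id=3 -> matches Zoe
  - ticket 6 (Race condition): agent_id=4 -> matches Beth
  - ticket 7 (Stale cache): agent_id=5 -> matches Carol
  - ticket 8 (Broken link): agent_id=1 -> matches Yara
So 1 of 8 rows is dropped.

SQL:
SELECT a.title, b.name AS agent
FROM tickets a
INNER JOIN agents b ON a.agent_id = b.id

Result:
title          | agent
---------------+------
Memory leak    | Zoe  
Wrong timezone | Yara 
Crash on save  | Carol
Export error   | Zoe  
Race condition | Beth 
Stale cache    | Carol
Broken link    | Yara 


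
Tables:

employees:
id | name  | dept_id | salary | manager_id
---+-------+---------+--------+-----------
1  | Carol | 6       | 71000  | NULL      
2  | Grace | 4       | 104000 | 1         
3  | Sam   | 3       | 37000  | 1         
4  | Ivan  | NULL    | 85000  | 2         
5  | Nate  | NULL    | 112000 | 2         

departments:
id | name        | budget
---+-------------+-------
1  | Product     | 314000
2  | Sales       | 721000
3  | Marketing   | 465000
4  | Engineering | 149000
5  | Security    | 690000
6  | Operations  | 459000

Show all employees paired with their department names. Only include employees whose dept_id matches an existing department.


INNER JOIN keeps only employees rows whose dept_id matches an id in departments. Walk through each employee:
  - employee 1 (Carol): dept_id=6 -> matches Operations
  - employee 2 (Grace): dept_id=4 -> matches Engineering
  - employee 3 (Sam): dept_id=3 -> matches Marketing
  - employee 4 (Ivan): dept_id=NULL, no match -> dropped
  - employee 5 (Nate): dept_id=NULL, no match -> dropped
So 2 of 5 rows are dropped.

SQL:
SELECT a.name, b.name AS department
FROM employees a
INNER JOIN departments b ON a.dept_id = b.id

Result:
name  | department 
------+------------
Carol | Operations 
Grace | Engineering
Sam   | Marketing  


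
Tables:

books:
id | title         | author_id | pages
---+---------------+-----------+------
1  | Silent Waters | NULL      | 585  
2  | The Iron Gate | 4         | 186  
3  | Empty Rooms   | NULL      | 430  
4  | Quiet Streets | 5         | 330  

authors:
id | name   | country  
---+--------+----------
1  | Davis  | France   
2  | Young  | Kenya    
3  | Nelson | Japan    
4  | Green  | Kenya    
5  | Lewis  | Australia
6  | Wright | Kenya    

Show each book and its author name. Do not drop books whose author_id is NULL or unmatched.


LEFT JOIN keeps every row from books (the left table); where author_id has no match in authors, the author columns become NULL. Walk through each book:
  - book 1 (Silent Waters): author_id=NULL, no match -> kept with NULL
  - book 2 (The Iron Gate): author_id=4 -> matches Green
  - book 3 (Empty Rooms): author_id=NULL, no match -> kept with NULL
  - book 4 (Quiet Streets): author_id=5 -> matches Lewis
All 4 rows appear; 2 have NULL author.

SQL:
SELECT a.title, b.name AS author
FROM books a
LEFT JOIN authors b ON a.author_id = b.id

Result:
title         | author
--------------+-------
Silent Waters | NULL  
The Iron Gate | Green 
Empty Rooms   | NULL  
Quiet Streets | Lewis 


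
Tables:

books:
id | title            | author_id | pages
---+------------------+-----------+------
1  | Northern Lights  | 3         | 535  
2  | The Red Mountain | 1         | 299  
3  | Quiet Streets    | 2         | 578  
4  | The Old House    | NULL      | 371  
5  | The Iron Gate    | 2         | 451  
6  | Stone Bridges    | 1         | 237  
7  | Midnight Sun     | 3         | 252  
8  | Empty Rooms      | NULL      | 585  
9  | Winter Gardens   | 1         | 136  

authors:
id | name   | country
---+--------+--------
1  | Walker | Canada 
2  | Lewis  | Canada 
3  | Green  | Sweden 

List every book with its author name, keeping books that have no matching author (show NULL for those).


LEFT JOIN keeps every row from books (the left table); where author_id has no match in authors, the author columns become NULL. Walk through each book:
  - book 1 (Northern Lights): author_id=3 -> matches Green
  - book 2 (The Red Mountain): author_id=1 -> matches Walker
  - book 3 (Quiet Streets): author_id=2 -> matches Lewis
  - book 4 (The Old House): author_id=NULL, no match -> kept with NULL
  - book 5 (The Iron Gate): author_id=2 -> matches Lewis
  - book 6 (Stone Bridges): author_id=1 -> matches Walker
  - book 7 (Midnight Sun): author_id=3 -> matches Green
  - book 8 (Empty Rooms): author_id=NULL, no match -> kept with NULL
  - book 9 (Winter Gardens): author_id=1 -> matches Walker
All 9 rows appear; 2 have NULL author.

SQL:
SELECT a.title, b.name AS author
FROM books a
LEFT JOIN authors b ON a.author_id = b.id

Result:
title            | author
-----------------+-------
Northern Lights  | Green 
The Red Mountain | Walker
Quiet Streets    | Lewis 
The Old House    | NULL  
The Iron Gate    | Lewis 
Stone Bridges    | Walker
Midnight Sun     | Green 
Empty Rooms      | NULL  
Winter Gardens   | Walker


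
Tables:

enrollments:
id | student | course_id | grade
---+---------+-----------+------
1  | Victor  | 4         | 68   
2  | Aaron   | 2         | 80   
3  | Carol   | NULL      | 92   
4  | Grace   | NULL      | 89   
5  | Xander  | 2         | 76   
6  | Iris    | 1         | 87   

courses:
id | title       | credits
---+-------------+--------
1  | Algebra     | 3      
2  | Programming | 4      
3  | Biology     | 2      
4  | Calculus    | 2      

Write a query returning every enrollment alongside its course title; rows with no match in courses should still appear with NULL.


LEFT JOIN keeps every row from enrollments (the left table); where course_id has no match in courses, the course columns become NULL. Walk through each enrollment:
  - enrollment 1 (Victor): course_id=4 -> matches Calculus
  - enrollment 2 (Aaron): course_id=2 -> matches Programming
  - enrollment 3 (Carol): course_id=NULL, no match -> kept with NULL
  - enrollment 4 (Grace): course_id=NULL, no match -> kept with NULL
  - enrollment 5 (Xander): course_id=2 -> matches Programming
  - enrollment 6 (Iris): course_id=1 -> matches Algebra
All 6 rows appear; 2 have NULL course.

SQL:
SELECT a.student, b.title AS course
FROM enrollments a
LEFT JOIN courses b ON a.course_id = b.id

Result:
student | course     
--------+------------
Victor  | Calculus   
Aaron   | Programming
Carol   | NULL       
Grace   | NULL       
Xander  | Programming
Iris    | Algebra    


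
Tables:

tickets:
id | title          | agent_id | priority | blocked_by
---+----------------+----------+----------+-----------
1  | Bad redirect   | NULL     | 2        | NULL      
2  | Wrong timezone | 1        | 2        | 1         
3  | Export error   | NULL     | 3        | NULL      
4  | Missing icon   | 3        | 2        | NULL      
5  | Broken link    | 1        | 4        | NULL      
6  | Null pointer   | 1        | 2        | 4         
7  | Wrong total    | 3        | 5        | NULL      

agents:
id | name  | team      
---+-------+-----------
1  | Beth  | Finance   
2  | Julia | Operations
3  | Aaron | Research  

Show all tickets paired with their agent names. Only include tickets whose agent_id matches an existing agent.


INNER JOIN keeps only tickets rows whose agent_id matches an id in agents. Walk through each ticket:
  - ticket 1 (Bad redirect): agent_id=NULL, no match -> dropped
  - ticket 2 (Wrong timezone): agent_id=1 -> matches Beth
  - ticket 3 (Export error): agent_id=NULL, no match -> dropped
  - ticket 4 (Missing icon): agent_id=3 -> matches Aaron
  - ticket 5 (Broken link): agent_id=1 -> matches Beth
  - ticket 6 (Null pointer): agent_id=1 -> matches Beth
  - ticket 7 (Wrong total): agent_id=3 -> matches Aaron
So 2 of 7 rows are dropped.

SQL:
SELECT a.title, b.name AS agent
FROM tickets a
INNER JOIN agents b ON a.agent_id = b.id

Result:
title          | agent
---------------+------
Wrong timezone | Beth 
Missing icon   | Aaron
Broken link    | Beth 
Null pointer   | Beth 
Wrong total    | Aaron


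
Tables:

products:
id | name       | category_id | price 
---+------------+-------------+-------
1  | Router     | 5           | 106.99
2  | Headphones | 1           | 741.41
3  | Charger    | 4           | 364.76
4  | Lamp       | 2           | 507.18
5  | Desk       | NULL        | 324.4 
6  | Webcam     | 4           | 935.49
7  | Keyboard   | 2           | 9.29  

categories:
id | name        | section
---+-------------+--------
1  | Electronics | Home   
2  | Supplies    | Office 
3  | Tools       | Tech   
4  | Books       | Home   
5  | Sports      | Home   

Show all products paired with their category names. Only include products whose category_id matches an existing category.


INNER JOIN keeps only products rows whose category_id matches an id in categories. Walk through each product:
  - product 1 (Router): category_id=5 -> matches Sports
  - product 2 (Headphones): category_id=1 -> matches Electronics
  - product 3 (Charger): category_id=4 -> matches Books
  - product 4 (Lamp): category_id=2 -> matches Supplies
  - product 5 (Desk): category_id=NULL, no match -> dropped
  - product 6 (Webcam): category_id=4 -> matches Books
  - product 7 (Keyboard): category_id=2 -> matches Supplies
So 1 of 7 rows is dropped.

SQL:
SELECT a.name, b.name AS category
FROM products a
INNER JOIN categories b ON a.category_id = b.id

Result:
name       | category   
-----------+------------
Router     | Sports     
Headphones | Electronics
Charger    | Books      
Lamp       | Supplies   
Webcam     | Books      
Keyboard   | Supplies   


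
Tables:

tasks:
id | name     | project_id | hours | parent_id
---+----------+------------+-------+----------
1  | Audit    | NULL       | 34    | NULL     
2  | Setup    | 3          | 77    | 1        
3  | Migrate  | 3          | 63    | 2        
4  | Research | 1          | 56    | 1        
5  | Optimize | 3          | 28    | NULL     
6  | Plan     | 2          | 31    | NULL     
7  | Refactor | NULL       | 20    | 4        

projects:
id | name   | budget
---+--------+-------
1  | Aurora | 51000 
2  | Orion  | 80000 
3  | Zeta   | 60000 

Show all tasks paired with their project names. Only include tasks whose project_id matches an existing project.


INNER JOIN keeps only tasks rows whose project_id matches an id in projects. Walk through each task:
  - task 1 (Audit): project_id=NULL, no match -> dropped
  - task 2 (Setup): project_id=3 -> matches Zeta
  - task 3 (Migrate): project_id=3 -> matches Zeta
  - task 4 (Research): project_id=1 -> matches Aurora
  - task 5 (Optimize): project_id=3 -> matches Zeta
  - task 6 (Plan): project_id=2 -> matches Orion
  - task 7 (Refactor): project_id=NULL, no match -> dropped
So 2 of 7 rows are dropped.

SQL:
SELECT a.name, b.name AS project
FROM tasks a
INNER JOIN projects b ON a.project_id = b.id

Result:
name     | project
---------+--------
Setup    | Zeta   
Migrate  | Zeta   
Research | Aurora 
Optimize | Zeta   
Plan     | Orion  
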